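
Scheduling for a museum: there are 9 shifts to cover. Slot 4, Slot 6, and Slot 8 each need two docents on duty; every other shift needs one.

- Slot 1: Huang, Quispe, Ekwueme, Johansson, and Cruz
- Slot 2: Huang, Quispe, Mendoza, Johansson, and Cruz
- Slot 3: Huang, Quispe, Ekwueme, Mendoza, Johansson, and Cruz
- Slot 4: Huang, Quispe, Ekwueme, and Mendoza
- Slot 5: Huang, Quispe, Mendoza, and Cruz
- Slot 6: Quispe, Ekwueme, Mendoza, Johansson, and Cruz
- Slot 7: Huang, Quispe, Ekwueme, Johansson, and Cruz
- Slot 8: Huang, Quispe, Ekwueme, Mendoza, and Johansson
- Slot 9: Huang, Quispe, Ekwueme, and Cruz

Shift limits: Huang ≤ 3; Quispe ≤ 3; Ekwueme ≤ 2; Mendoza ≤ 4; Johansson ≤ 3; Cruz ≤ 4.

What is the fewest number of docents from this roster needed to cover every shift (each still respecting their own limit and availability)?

12 slots to fill and no one can take more than 4, so at least ⌈12/4⌉ = 3 docents are needed.
Any 3 docents together have capacity at most 4+4+3 = 11 < 12 slots, so 3 can never suffice.
Huang, Quispe, Ekwueme, and Mendoza alone can cover everything: Slot 1→Huang, Slot 2→Huang, Slot 3→Mendoza, Slot 4→Ekwueme+Mendoza, Slot 5→Huang, Slot 6→Quispe+Mendoza, Slot 7→Quispe, Slot 8→Ekwueme+Mendoza, Slot 9→Quispe.

4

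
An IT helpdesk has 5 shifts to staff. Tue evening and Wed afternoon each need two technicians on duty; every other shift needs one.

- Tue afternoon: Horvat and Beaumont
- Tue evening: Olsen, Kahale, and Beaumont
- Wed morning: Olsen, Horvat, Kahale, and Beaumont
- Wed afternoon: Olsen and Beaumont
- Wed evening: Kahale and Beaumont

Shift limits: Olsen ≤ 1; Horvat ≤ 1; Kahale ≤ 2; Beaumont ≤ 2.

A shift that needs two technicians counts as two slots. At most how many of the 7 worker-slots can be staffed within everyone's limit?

Total capacity across all technicians is 1+1+2+2 = 6, and 7 slots are needed, so at most 6 can be filled.
An assignment achieving 6: Tue afternoon→Horvat, Tue evening→Kahale+Beaumont, Wed afternoon→Olsen+Beaumont, Wed evening→Kahale.
Loads: Olsen 1/1, Horvat 1/1, Kahale 2/2, Beaumont 2/2.

6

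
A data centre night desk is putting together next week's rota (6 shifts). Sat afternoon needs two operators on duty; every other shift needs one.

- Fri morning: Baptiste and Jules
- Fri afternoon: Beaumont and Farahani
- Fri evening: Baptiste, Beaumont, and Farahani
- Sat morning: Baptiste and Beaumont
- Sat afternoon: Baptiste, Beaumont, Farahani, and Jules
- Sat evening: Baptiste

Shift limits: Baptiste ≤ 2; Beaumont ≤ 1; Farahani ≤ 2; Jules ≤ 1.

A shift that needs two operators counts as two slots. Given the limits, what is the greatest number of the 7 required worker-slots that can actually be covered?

Total capacity across all operators is 2+1+2+1 = 6, and 7 slots are needed, so at most 6 can be filled.
An assignment achieving 6: Fri morning→Baptiste, Fri afternoon→Beaumont, Fri evening→Farahani, Sat afternoon→Farahani+Jules, Sat evening→Baptiste.
Loads: Baptiste 2/2, Beaumont 1/1, Farahani 2/2, Jules 1/1.

6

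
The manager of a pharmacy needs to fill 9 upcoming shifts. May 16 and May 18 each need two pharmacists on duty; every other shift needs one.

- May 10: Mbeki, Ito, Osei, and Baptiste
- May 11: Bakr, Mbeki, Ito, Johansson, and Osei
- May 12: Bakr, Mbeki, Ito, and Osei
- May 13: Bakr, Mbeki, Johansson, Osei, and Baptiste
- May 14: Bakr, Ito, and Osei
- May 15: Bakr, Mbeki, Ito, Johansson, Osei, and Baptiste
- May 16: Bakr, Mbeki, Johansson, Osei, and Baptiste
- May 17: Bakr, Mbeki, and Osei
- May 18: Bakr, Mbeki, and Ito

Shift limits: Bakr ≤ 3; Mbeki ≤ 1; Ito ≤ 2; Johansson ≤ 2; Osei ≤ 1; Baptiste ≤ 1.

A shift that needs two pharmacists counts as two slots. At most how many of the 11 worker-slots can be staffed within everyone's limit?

10

Total capacity across all pharmacists is 3+1+2+2+1+1 = 10, and 11 slots are needed, so at most 10 can be filled.
An assignment achieving 10: May 10→Ito, May 11→Johansson, May 12→Ito, May 13→Johansson, May 14→Bakr, May 16→Osei+Baptiste, May 17→Bakr, May 18→Bakr+Mbeki.
Loads: Bakr 3/3, Mbeki 1/1, Ito 2/2, Johansson 2/2, Osei 1/1, Baptiste 1/1.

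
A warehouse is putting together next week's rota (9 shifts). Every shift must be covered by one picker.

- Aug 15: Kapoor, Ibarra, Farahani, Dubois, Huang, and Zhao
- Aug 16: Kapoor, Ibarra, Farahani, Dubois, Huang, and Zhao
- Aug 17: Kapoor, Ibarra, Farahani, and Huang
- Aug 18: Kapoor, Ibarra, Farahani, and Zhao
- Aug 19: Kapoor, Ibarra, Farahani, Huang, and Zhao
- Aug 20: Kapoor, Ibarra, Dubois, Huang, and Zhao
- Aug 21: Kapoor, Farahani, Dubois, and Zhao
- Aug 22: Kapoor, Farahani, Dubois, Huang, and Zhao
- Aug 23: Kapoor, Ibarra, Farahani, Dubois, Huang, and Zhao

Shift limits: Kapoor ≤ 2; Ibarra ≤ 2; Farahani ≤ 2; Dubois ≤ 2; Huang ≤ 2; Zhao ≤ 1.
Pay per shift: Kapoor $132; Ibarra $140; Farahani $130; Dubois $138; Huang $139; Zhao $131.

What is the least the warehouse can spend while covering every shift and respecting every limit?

$1209

Picking the cheapest available picker for each shift independently would cost $1171, but that ignores the shift limits.
An optimal schedule: Aug 15→Dubois, Aug 16→Huang, Aug 17→Farahani, Aug 18→Farahani, Aug 19→Kapoor, Aug 20→Kapoor, Aug 21→Zhao, Aug 22→Dubois, Aug 23→Huang.
Total: 138 + 139 + 130 + 130 + 132 + 132 + 131 + 138 + 139 = $1209.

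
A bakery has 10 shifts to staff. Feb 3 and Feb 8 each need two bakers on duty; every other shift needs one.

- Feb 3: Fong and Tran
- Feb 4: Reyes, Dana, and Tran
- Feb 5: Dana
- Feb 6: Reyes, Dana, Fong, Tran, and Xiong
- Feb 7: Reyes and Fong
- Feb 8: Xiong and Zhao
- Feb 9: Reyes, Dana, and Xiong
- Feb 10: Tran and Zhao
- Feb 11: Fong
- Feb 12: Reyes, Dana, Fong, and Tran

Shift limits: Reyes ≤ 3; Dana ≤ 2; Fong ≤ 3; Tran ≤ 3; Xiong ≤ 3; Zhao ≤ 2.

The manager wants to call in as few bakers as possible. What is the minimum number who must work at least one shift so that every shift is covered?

5

12 slots to fill and no one can take more than 3, so at least ⌈12/3⌉ = 4 bakers are needed.
Shifts {Feb 3, Feb 5, Feb 8} need 5 slots, but among the bakers available for them (Dana, Fong, Tran, Xiong, and Zhao) any 4 together supply at most 4. So 4 bakers are not enough.
Dana, Fong, Tran, Xiong, and Zhao alone can cover everything: Feb 3→Fong+Tran, Feb 4→Dana, Feb 5→Dana, Feb 6→Xiong, Feb 7→Fong, Feb 8→Xiong+Zhao, Feb 9→Xiong, Feb 10→Tran, Feb 11→Fong, Feb 12→Tran.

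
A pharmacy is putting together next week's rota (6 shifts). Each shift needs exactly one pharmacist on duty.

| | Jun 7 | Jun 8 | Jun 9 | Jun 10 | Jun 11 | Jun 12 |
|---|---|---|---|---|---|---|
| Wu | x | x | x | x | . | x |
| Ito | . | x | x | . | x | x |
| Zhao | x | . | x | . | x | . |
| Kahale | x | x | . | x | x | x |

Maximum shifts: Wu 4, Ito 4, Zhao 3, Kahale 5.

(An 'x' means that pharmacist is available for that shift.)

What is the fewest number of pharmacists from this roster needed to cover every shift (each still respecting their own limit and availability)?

6 slots to fill and no one can take more than 5, so at least ⌈6/5⌉ = 2 pharmacists are needed.
Wu and Ito alone can cover everything: Jun 7→Wu, Jun 8→Wu, Jun 9→Wu, Jun 10→Wu, Jun 11→Ito, Jun 12→Ito.

2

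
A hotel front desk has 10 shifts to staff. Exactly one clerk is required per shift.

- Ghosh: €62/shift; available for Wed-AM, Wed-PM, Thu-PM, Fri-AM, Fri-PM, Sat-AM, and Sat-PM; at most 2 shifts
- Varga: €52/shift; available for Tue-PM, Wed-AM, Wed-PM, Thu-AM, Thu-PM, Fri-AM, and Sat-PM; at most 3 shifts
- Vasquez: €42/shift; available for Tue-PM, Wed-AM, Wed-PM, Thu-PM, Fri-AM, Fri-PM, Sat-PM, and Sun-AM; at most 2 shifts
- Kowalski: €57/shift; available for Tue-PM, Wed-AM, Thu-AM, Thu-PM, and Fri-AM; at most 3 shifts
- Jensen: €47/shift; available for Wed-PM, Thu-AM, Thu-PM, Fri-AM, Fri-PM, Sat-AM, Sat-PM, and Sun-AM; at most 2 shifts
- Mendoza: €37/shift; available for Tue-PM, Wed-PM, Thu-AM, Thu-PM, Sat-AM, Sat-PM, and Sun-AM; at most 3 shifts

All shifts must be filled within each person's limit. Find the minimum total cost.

€445

Picking the cheapest available clerk for each shift independently would cost €385, but that ignores the shift limits.
An optimal schedule: Tue-PM→Mendoza, Wed-AM→Vasquez, Wed-PM→Jensen, Thu-AM→Jensen, Thu-PM→Varga, Fri-AM→Varga, Fri-PM→Vasquez, Sat-AM→Mendoza, Sat-PM→Varga, Sun-AM→Mendoza.
Total: 37 + 42 + 47 + 47 + 52 + 52 + 42 + 37 + 52 + 37 = €445.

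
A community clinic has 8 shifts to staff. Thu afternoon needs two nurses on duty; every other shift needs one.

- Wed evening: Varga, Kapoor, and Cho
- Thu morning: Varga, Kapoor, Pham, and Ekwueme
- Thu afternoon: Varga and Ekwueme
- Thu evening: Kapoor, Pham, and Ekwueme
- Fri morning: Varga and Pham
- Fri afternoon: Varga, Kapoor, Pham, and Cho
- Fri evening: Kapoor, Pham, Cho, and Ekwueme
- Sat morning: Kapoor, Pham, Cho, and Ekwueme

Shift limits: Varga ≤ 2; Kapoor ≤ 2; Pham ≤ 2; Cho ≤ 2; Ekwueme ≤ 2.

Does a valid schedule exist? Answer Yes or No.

Yes

Thu afternoon can only be covered by Varga and Ekwueme, so that assignment is forced.
One valid schedule: Wed evening→Kapoor, Thu morning→Pham, Thu afternoon→Varga+Ekwueme, Thu evening→Kapoor, Fri morning→Varga, Fri afternoon→Pham, Fri evening→Cho, Sat morning→Cho.
Loads: Varga 2/2, Kapoor 2/2, Pham 2/2, Cho 2/2, Ekwueme 1/2 — all within limits.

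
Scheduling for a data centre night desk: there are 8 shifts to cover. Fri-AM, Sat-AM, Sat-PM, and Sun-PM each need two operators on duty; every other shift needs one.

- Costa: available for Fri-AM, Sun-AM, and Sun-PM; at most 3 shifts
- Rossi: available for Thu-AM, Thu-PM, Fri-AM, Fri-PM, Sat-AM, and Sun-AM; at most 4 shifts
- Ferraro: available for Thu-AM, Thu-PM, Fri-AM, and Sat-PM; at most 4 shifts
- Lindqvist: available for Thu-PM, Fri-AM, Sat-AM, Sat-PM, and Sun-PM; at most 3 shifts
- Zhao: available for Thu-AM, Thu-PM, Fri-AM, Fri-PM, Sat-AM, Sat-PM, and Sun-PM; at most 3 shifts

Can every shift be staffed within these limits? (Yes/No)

Yes

One valid schedule: Thu-AM→Rossi, Thu-PM→Rossi, Fri-AM→Costa+Ferraro, Fri-PM→Rossi, Sat-AM→Rossi+Lindqvist, Sat-PM→Ferraro+Lindqvist, Sun-AM→Costa, Sun-PM→Costa+Lindqvist.
Loads: Costa 3/3, Rossi 4/4, Ferraro 2/4, Lindqvist 3/3, Zhao 0/3 — all within limits.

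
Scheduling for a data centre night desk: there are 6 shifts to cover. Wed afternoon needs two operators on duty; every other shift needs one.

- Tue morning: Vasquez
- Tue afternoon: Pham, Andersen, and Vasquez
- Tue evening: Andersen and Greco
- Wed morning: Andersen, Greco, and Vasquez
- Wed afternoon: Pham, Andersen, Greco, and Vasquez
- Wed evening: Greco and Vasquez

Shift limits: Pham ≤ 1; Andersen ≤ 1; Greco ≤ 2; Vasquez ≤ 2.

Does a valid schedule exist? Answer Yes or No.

Total capacity is 1+1+2+2 = 6 but 7 worker-slots are needed — infeasible.

No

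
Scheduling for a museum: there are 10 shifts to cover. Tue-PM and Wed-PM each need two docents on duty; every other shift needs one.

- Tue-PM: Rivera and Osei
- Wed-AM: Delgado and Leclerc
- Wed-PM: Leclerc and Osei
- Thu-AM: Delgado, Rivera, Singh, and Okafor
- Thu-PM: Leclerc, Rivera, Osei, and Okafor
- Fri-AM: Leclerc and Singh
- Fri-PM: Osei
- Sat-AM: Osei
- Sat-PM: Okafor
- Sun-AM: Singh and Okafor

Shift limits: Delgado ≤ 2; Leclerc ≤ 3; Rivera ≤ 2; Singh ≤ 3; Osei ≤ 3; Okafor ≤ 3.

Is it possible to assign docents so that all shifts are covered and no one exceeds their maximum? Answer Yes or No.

No

Total capacity is 16 and 12 slots are needed, so capacity alone doesn't rule it out.
Shifts {Tue-PM, Wed-PM, Fri-PM, Sat-AM} need 6 worker-slots in total, but the docents available for any of those shifts (Leclerc, Rivera, and Osei) can supply at most 5 among them. So no valid schedule exists.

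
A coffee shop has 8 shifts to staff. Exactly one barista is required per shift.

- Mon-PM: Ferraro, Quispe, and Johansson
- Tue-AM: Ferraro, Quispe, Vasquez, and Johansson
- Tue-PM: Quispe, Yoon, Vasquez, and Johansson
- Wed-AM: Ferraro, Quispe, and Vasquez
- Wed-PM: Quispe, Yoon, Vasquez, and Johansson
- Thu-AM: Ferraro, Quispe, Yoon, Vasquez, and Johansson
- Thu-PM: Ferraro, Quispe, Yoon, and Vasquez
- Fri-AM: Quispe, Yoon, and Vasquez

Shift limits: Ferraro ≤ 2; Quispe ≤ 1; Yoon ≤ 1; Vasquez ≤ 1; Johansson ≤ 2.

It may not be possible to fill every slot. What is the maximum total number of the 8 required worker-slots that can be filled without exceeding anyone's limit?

Total capacity across all baristas is 2+1+1+1+2 = 7, and 8 slots are needed, so at most 7 can be filled.
An assignment achieving 7: Mon-PM→Ferraro, Tue-AM→Vasquez, Tue-PM→Yoon, Wed-AM→Ferraro, Wed-PM→Johansson, Thu-AM→Johansson, Fri-AM→Quispe.
Loads: Ferraro 2/2, Quispe 1/1, Yoon 1/1, Vasquez 1/1, Johansson 2/2.

7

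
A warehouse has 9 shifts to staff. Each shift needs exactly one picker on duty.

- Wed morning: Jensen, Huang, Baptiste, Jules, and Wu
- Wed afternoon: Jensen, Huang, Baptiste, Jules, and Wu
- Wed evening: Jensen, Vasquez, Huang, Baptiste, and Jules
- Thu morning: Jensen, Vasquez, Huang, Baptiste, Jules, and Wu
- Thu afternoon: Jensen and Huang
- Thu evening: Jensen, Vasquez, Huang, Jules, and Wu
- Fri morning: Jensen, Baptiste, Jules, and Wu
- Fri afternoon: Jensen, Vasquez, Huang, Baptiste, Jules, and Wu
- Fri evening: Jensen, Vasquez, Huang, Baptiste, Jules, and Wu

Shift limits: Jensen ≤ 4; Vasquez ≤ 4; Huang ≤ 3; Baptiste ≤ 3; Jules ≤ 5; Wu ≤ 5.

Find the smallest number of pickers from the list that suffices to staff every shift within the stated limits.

2

9 slots to fill and no one can take more than 5, so at least ⌈9/5⌉ = 2 pickers are needed.
Jensen and Jules alone can cover everything: Wed morning→Jensen, Wed afternoon→Jensen, Wed evening→Jensen, Thu morning→Jules, Thu afternoon→Jensen, Thu evening→Jules, Fri morning→Jules, Fri afternoon→Jules, Fri evening→Jules.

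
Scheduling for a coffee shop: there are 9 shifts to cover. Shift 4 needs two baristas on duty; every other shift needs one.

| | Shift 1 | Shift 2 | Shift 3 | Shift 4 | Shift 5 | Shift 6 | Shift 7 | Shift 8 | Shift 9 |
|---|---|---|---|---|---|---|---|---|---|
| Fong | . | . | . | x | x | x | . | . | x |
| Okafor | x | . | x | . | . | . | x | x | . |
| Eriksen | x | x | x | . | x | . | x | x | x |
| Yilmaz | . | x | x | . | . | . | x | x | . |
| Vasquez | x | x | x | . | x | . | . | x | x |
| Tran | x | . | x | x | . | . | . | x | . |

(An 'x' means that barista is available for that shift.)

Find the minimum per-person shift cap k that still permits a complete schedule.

2

With 6 baristas and 10 worker-slots to fill, someone must work at least ⌈10/6⌉ = 2 shifts, so k ≥ 2.
k = 2 works: Shift 1→Okafor, Shift 2→Eriksen, Shift 3→Yilmaz, Shift 4→Fong+Tran, Shift 5→Eriksen, Shift 6→Fong, Shift 7→Okafor, Shift 8→Yilmaz, Shift 9→Vasquez.
Loads: Fong 2, Okafor 2, Eriksen 2, Yilmaz 2, Vasquez 1, Tran 1 — all ≤ 2.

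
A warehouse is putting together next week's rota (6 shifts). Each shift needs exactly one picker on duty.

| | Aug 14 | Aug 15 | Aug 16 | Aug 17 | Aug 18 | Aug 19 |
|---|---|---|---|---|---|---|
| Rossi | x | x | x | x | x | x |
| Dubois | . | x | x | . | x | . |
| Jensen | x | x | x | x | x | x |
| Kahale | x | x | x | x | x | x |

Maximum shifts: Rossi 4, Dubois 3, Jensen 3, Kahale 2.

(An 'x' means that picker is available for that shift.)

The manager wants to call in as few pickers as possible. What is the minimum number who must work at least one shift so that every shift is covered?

6 slots to fill and no one can take more than 4, so at least ⌈6/4⌉ = 2 pickers are needed.
Rossi and Dubois alone can cover everything: Aug 14→Rossi, Aug 15→Rossi, Aug 16→Dubois, Aug 17→Rossi, Aug 18→Dubois, Aug 19→Rossi.

2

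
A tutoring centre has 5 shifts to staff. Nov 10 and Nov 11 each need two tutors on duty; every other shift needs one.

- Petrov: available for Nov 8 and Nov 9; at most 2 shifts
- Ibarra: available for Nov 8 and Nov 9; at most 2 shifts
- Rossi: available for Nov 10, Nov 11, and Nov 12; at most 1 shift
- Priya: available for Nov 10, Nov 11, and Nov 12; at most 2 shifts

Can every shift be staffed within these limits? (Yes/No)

No

Total capacity is 7 and 7 slots are needed, so capacity alone doesn't rule it out.
Shifts {Nov 10, Nov 11} need 4 worker-slots in total, but the tutors available for any of those shifts (Rossi and Priya) can supply at most 3 among them. So no valid schedule exists.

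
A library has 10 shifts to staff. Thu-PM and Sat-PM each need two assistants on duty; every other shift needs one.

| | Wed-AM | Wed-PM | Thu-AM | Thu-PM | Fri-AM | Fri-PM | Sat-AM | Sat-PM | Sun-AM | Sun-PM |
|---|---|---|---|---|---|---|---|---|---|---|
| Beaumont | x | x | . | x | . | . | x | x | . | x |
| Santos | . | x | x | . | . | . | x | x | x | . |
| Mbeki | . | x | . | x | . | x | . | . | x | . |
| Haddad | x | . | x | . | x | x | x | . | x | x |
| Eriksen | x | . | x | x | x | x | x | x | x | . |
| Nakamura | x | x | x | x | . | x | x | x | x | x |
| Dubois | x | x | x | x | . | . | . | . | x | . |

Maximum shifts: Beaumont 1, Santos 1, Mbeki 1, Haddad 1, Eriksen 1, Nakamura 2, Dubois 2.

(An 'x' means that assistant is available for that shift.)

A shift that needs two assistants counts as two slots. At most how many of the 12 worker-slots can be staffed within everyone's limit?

Total capacity across all assistants is 1+1+1+1+1+2+2 = 9, and 12 slots are needed, so at most 9 can be filled.
An assignment achieving 9: Wed-AM→Nakamura, Wed-PM→Nakamura, Thu-AM→Dubois, Thu-PM→Dubois, Fri-AM→Haddad, Fri-PM→Mbeki, Sat-PM→Santos+Eriksen, Sun-PM→Beaumont.
Loads: Beaumont 1/1, Santos 1/1, Mbeki 1/1, Haddad 1/1, Eriksen 1/1, Nakamura 2/2, Dubois 2/2.

9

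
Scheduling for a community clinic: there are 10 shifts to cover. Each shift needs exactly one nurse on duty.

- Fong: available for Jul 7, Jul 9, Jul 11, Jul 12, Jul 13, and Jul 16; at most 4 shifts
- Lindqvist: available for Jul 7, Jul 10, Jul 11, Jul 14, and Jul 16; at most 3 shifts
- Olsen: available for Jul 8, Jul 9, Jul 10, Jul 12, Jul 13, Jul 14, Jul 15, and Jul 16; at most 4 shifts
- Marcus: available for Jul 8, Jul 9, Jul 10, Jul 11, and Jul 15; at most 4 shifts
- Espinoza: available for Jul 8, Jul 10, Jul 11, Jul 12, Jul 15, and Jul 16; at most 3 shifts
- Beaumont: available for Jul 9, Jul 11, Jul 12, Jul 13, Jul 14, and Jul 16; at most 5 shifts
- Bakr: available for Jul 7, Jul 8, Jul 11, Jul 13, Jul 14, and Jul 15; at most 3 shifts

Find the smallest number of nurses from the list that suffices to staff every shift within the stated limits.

10 slots to fill and no one can take more than 5, so at least ⌈10/5⌉ = 2 nurses are needed.
Any 2 nurses together have capacity at most 5+4 = 9 < 10 slots, so 2 can never suffice.
Fong, Lindqvist, and Olsen alone can cover everything: Jul 7→Fong, Jul 8→Olsen, Jul 9→Fong, Jul 10→Lindqvist, Jul 11→Fong, Jul 12→Fong, Jul 13→Olsen, Jul 14→Lindqvist, Jul 15→Olsen, Jul 16→Lindqvist.

3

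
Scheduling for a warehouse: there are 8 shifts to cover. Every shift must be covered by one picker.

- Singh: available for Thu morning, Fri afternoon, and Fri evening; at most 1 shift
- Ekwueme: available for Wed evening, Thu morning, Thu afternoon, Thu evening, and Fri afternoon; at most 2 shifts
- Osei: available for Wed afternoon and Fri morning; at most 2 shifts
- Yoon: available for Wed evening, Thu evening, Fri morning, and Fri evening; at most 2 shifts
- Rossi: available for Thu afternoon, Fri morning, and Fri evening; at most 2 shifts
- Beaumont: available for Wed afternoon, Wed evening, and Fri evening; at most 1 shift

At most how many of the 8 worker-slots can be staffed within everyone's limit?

8

Total capacity across all pickers is 1+2+2+2+2+1 = 10, and 8 slots are needed, so at most 8 can be filled.
An assignment achieving 8: Wed afternoon→Osei, Wed evening→Yoon, Thu morning→Singh, Thu afternoon→Ekwueme, Thu evening→Yoon, Fri morning→Osei, Fri afternoon→Ekwueme, Fri evening→Rossi.
Loads: Singh 1/1, Ekwueme 2/2, Osei 2/2, Yoon 2/2, Rossi 1/2, Beaumont 0/1.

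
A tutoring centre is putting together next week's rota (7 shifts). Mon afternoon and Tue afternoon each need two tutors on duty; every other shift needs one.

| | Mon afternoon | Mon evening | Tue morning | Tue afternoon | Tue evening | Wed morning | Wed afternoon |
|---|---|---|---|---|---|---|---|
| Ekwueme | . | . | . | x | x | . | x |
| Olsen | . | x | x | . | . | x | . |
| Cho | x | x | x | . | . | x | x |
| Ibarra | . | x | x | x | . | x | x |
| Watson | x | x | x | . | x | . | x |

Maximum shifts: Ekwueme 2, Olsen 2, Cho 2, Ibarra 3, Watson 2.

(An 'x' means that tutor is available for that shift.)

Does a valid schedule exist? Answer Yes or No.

Yes

Mon afternoon can only be covered by Cho and Watson, so that assignment is forced.
Tue afternoon can only be covered by Ekwueme and Ibarra, so that assignment is forced.
One valid schedule: Mon afternoon→Cho+Watson, Mon evening→Olsen, Tue morning→Cho, Tue afternoon→Ekwueme+Ibarra, Tue evening→Ekwueme, Wed morning→Olsen, Wed afternoon→Ibarra.
Loads: Ekwueme 2/2, Olsen 2/2, Cho 2/2, Ibarra 2/3, Watson 1/2 — all within limits.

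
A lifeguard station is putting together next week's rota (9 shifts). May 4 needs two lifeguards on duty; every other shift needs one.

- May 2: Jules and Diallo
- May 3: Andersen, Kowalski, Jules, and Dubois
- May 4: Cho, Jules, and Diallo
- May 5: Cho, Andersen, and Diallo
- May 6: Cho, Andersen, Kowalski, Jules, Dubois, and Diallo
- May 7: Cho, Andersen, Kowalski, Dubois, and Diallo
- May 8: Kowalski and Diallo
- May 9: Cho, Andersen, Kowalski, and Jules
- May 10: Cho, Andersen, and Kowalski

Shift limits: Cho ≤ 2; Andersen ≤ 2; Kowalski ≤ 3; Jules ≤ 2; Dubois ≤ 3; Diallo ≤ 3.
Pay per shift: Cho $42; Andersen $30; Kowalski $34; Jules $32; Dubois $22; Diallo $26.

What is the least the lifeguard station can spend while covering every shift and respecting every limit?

Picking the cheapest available lifeguard for each shift independently would cost $262, but that ignores the shift limits.
An optimal schedule: May 2→Diallo, May 3→Dubois, May 4→Diallo+Jules, May 5→Andersen, May 6→Dubois, May 7→Dubois, May 8→Diallo, May 9→Jules, May 10→Andersen.
Total: 26 + 22 + 26 + 32 + 30 + 22 + 22 + 26 + 32 + 30 = $268.

$268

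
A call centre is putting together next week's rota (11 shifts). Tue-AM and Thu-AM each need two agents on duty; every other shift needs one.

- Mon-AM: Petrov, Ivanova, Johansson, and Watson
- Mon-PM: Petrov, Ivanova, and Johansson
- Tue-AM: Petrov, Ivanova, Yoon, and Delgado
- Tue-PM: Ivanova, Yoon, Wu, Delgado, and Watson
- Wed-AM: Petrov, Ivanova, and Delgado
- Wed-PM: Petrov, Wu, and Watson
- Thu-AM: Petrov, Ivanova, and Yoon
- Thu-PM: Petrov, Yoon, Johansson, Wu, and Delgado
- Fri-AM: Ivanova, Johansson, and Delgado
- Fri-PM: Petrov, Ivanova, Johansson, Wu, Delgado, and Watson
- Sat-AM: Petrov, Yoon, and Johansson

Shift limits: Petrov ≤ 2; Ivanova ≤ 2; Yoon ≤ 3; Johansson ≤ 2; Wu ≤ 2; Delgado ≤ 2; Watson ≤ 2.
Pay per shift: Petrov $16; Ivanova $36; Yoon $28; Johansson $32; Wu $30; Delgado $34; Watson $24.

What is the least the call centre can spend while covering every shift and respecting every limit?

Picking the cheapest available agent for each shift independently would cost $256, but that ignores the shift limits.
An optimal schedule: Mon-AM→Watson, Mon-PM→Petrov, Tue-AM→Yoon+Delgado, Tue-PM→Wu, Wed-AM→Delgado, Wed-PM→Watson, Thu-AM→Petrov+Yoon, Thu-PM→Wu, Fri-AM→Johansson, Fri-PM→Johansson, Sat-AM→Yoon.
Total: 24 + 16 + 28 + 34 + 30 + 34 + 24 + 16 + 28 + 30 + 32 + 32 + 28 = $356.

$356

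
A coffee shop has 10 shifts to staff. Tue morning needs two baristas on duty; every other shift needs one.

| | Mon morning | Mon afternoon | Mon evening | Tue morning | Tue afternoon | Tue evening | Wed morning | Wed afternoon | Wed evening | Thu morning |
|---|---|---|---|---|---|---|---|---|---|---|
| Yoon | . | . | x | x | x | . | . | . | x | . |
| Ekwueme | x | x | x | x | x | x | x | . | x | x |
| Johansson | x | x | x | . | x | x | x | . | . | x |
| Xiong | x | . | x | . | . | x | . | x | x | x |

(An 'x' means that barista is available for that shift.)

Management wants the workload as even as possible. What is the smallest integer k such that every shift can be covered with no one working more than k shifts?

With 4 baristas and 11 worker-slots to fill, someone must work at least ⌈11/4⌉ = 3 shifts, so k ≥ 3.
k = 3 works: Mon morning→Johansson, Mon afternoon→Ekwueme, Mon evening→Xiong, Tue morning→Yoon+Ekwueme, Tue afternoon→Yoon, Tue evening→Johansson, Wed morning→Ekwueme, Wed afternoon→Xiong, Wed evening→Yoon, Thu morning→Johansson.
Loads: Yoon 3, Ekwueme 3, Johansson 3, Xiong 2 — all ≤ 3.

3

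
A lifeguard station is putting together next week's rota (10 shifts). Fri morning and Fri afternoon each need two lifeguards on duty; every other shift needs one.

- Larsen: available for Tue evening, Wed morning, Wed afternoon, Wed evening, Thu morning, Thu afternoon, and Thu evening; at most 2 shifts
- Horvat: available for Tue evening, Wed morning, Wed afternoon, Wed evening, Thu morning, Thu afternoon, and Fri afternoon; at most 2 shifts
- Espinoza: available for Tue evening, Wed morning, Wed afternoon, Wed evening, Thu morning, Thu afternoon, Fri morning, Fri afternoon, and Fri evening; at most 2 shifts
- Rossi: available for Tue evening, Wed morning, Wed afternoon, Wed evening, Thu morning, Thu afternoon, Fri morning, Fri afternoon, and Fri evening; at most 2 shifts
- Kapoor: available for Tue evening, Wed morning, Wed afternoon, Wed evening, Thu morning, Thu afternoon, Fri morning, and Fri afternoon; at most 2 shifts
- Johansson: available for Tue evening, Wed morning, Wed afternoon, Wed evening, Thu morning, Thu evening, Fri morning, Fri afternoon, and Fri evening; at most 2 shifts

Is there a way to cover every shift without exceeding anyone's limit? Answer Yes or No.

Yes

One valid schedule: Tue evening→Horvat, Wed morning→Horvat, Wed afternoon→Espinoza, Wed evening→Rossi, Thu morning→Rossi, Thu afternoon→Larsen, Thu evening→Larsen, Fri morning→Kapoor+Johansson, Fri afternoon→Kapoor+Johansson, Fri evening→Espinoza.
Loads: Larsen 2/2, Horvat 2/2, Espinoza 2/2, Rossi 2/2, Kapoor 2/2, Johansson 2/2 — all within limits.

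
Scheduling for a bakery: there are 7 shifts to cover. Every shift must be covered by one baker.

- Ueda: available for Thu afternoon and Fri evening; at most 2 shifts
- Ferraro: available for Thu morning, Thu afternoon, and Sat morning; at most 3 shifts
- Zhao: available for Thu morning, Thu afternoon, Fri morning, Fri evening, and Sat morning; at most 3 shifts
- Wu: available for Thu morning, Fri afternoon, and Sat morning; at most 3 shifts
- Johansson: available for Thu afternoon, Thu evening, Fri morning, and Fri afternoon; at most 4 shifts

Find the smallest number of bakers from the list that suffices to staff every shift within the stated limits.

7 slots to fill and no one can take more than 4, so at least ⌈7/4⌉ = 2 bakers are needed.
Zhao and Johansson alone can cover everything: Thu morning→Zhao, Thu afternoon→Johansson, Thu evening→Johansson, Fri morning→Johansson, Fri afternoon→Johansson, Fri evening→Zhao, Sat morning→Zhao.

2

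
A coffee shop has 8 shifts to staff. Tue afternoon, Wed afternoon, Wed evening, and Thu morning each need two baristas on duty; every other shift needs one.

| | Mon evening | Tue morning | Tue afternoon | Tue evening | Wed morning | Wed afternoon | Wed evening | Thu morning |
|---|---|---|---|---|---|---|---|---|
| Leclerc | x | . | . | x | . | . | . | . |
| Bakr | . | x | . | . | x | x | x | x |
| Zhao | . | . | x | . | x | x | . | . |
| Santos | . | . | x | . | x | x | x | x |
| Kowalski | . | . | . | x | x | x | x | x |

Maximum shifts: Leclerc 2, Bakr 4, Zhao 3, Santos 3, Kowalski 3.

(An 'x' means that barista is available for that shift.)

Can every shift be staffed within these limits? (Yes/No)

Yes

Mon evening can only be covered by Leclerc, so that assignment is forced.
Tue morning can only be covered by Bakr, so that assignment is forced.
Tue afternoon can only be covered by Zhao and Santos, so that assignment is forced.
One valid schedule: Mon evening→Leclerc, Tue morning→Bakr, Tue afternoon→Zhao+Santos, Tue evening→Leclerc, Wed morning→Bakr, Wed afternoon→Zhao+Kowalski, Wed evening→Bakr+Santos, Thu morning→Bakr+Santos.
Loads: Leclerc 2/2, Bakr 4/4, Zhao 2/3, Santos 3/3, Kowalski 1/3 — all within limits.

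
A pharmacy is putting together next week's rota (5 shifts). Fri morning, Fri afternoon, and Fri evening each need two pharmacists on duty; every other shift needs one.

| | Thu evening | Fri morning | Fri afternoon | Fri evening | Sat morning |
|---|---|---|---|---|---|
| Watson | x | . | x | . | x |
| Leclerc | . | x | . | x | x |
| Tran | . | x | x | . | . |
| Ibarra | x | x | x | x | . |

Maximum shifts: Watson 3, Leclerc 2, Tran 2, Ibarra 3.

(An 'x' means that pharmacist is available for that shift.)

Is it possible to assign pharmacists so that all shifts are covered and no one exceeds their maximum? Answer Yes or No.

Fri evening can only be covered by Leclerc and Ibarra, so that assignment is forced.
One valid schedule: Thu evening→Watson, Fri morning→Leclerc+Tran, Fri afternoon→Watson+Tran, Fri evening→Leclerc+Ibarra, Sat morning→Watson.
Loads: Watson 3/3, Leclerc 2/2, Tran 2/2, Ibarra 1/3 — all within limits.

Yes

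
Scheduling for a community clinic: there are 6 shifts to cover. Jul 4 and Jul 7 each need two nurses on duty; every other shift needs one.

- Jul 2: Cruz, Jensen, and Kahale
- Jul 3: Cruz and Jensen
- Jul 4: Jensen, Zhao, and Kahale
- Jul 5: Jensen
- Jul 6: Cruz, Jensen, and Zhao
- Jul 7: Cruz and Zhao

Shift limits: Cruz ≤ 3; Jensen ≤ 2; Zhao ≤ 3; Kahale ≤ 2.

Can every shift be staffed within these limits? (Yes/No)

Yes

Jul 5 can only be covered by Jensen, so that assignment is forced.
Jul 7 can only be covered by Cruz and Zhao, so that assignment is forced.
One valid schedule: Jul 2→Cruz, Jul 3→Cruz, Jul 4→Jensen+Zhao, Jul 5→Jensen, Jul 6→Zhao, Jul 7→Cruz+Zhao.
Loads: Cruz 3/3, Jensen 2/2, Zhao 3/3, Kahale 0/2 — all within limits.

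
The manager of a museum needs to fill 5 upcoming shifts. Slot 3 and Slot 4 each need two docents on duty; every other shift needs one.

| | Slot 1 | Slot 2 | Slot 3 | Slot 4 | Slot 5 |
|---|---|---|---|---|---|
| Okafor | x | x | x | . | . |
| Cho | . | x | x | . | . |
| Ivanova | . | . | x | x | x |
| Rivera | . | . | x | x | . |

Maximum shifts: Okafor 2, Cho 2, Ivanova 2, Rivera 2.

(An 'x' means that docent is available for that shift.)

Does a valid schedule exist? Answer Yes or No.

Yes

Slot 1 can only be covered by Okafor, so that assignment is forced.
Slot 4 can only be covered by Ivanova and Rivera, so that assignment is forced.
Slot 5 can only be covered by Ivanova, so that assignment is forced.
One valid schedule: Slot 1→Okafor, Slot 2→Okafor, Slot 3→Cho+Rivera, Slot 4→Ivanova+Rivera, Slot 5→Ivanova.
Loads: Okafor 2/2, Cho 1/2, Ivanova 2/2, Rivera 2/2 — all within limits.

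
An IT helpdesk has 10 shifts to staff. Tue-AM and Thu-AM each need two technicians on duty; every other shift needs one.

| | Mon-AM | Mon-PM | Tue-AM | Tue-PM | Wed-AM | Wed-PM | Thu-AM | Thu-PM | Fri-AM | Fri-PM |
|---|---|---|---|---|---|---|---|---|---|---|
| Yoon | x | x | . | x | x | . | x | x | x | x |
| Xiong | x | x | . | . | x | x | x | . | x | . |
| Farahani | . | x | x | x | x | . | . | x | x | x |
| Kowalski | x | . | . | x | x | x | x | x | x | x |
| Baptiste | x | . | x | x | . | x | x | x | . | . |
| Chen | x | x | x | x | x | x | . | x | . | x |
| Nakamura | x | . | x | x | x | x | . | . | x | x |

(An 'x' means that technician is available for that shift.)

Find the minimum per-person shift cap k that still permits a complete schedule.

With 7 technicians and 12 worker-slots to fill, someone must work at least ⌈12/7⌉ = 2 shifts, so k ≥ 2.
k = 2 works: Mon-AM→Kowalski, Mon-PM→Yoon, Tue-AM→Farahani+Baptiste, Tue-PM→Chen, Wed-AM→Chen, Wed-PM→Xiong, Thu-AM→Kowalski+Baptiste, Thu-PM→Yoon, Fri-AM→Xiong, Fri-PM→Farahani.
Loads: Yoon 2, Xiong 2, Farahani 2, Kowalski 2, Baptiste 2, Chen 2, Nakamura 0 — all ≤ 2.

2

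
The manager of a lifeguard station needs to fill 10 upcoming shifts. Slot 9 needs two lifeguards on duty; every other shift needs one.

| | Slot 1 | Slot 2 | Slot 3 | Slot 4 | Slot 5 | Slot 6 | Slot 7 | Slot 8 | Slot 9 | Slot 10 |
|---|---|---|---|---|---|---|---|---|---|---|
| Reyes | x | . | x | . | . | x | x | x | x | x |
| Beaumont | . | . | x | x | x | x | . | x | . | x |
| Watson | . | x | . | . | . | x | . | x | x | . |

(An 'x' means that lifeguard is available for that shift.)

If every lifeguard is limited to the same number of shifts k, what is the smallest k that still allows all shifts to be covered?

4

With 3 lifeguards and 11 worker-slots to fill, someone must work at least ⌈11/3⌉ = 4 shifts, so k ≥ 4.
k = 4 works: Slot 1→Reyes, Slot 2→Watson, Slot 3→Reyes, Slot 4→Beaumont, Slot 5→Beaumont, Slot 6→Beaumont, Slot 7→Reyes, Slot 8→Watson, Slot 9→Reyes+Watson, Slot 10→Beaumont.
Loads: Reyes 4, Beaumont 4, Watson 3 — all ≤ 4.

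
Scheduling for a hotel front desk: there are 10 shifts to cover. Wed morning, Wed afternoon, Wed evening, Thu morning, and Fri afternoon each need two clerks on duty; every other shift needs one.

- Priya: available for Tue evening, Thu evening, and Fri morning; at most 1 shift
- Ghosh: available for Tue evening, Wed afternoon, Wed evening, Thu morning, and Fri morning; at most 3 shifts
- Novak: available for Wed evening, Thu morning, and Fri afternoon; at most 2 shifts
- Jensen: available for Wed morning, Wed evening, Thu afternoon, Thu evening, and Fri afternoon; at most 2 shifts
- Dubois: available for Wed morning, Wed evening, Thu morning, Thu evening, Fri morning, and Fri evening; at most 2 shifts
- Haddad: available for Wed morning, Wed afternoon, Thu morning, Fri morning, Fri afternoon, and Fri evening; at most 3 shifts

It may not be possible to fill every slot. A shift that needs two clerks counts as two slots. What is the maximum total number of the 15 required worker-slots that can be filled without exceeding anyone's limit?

Total capacity across all clerks is 1+3+2+2+2+3 = 13, and 15 slots are needed, so at most 13 can be filled.
An assignment achieving 13: Tue evening→Priya, Wed morning→Jensen+Dubois, Wed afternoon→Ghosh+Haddad, Wed evening→Ghosh+Novak, Thu morning→Ghosh+Haddad, Thu afternoon→Jensen, Fri afternoon→Novak+Haddad, Fri evening→Dubois.
Loads: Priya 1/1, Ghosh 3/3, Novak 2/2, Jensen 2/2, Dubois 2/2, Haddad 3/3.

13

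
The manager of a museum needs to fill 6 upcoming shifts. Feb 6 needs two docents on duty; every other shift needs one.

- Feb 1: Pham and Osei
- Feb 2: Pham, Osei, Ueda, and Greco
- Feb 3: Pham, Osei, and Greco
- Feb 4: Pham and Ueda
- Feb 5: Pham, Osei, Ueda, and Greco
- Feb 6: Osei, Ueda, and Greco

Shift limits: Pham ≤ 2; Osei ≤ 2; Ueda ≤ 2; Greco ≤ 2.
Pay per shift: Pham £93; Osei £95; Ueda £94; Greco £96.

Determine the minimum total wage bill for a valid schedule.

£660

Picking the cheapest available docent for each shift independently would cost £654, but that ignores the shift limits.
An optimal schedule: Feb 1→Pham, Feb 2→Ueda, Feb 3→Osei, Feb 4→Pham, Feb 5→Greco, Feb 6→Osei+Ueda.
Total: 93 + 94 + 95 + 93 + 96 + 95 + 94 = £660.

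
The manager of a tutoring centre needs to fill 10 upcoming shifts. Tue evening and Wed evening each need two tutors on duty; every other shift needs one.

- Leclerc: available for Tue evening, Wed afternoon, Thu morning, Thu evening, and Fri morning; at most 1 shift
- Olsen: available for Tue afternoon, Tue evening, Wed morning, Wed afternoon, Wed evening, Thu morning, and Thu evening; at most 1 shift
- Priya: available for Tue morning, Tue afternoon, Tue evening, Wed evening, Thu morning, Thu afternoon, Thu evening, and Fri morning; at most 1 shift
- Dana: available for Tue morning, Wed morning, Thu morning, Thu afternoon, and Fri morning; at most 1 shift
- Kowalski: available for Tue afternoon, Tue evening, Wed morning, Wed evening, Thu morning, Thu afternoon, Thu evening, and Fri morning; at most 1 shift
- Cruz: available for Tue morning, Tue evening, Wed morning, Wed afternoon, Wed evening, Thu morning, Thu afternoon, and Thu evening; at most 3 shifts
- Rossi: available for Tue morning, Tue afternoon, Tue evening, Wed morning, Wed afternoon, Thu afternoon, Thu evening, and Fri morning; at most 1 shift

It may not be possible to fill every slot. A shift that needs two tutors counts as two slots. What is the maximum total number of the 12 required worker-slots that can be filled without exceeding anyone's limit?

Total capacity across all tutors is 1+1+1+1+1+3+1 = 9, and 12 slots are needed, so at most 9 can be filled.
An assignment achieving 9: Tue morning→Priya, Tue afternoon→Olsen, Tue evening→Cruz, Wed morning→Dana, Wed afternoon→Leclerc, Wed evening→Kowalski+Cruz, Thu afternoon→Cruz, Fri morning→Rossi.
Loads: Leclerc 1/1, Olsen 1/1, Priya 1/1, Dana 1/1, Kowalski 1/1, Cruz 3/3, Rossi 1/1.

9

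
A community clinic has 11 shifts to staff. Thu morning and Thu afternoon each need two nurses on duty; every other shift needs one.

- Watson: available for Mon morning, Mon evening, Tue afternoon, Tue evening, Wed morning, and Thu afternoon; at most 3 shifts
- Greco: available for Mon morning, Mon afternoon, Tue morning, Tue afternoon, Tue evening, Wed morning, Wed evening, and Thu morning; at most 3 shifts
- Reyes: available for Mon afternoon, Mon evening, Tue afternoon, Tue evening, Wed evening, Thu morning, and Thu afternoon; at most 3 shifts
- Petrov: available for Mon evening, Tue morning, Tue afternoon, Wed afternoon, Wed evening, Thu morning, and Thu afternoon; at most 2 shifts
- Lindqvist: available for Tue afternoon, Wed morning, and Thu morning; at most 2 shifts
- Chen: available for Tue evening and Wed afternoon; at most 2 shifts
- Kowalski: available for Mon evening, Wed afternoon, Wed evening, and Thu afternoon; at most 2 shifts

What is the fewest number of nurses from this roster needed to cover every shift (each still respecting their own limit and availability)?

5

13 slots to fill and no one can take more than 3, so at least ⌈13/3⌉ = 5 nurses are needed.
Watson, Greco, Reyes, Petrov, and Lindqvist alone can cover everything: Mon morning→Watson, Mon afternoon→Greco, Mon evening→Watson, Tue morning→Greco, Tue afternoon→Lindqvist, Tue evening→Watson, Wed morning→Greco, Wed afternoon→Petrov, Wed evening→Reyes, Thu morning→Reyes+Lindqvist, Thu afternoon→Reyes+Petrov.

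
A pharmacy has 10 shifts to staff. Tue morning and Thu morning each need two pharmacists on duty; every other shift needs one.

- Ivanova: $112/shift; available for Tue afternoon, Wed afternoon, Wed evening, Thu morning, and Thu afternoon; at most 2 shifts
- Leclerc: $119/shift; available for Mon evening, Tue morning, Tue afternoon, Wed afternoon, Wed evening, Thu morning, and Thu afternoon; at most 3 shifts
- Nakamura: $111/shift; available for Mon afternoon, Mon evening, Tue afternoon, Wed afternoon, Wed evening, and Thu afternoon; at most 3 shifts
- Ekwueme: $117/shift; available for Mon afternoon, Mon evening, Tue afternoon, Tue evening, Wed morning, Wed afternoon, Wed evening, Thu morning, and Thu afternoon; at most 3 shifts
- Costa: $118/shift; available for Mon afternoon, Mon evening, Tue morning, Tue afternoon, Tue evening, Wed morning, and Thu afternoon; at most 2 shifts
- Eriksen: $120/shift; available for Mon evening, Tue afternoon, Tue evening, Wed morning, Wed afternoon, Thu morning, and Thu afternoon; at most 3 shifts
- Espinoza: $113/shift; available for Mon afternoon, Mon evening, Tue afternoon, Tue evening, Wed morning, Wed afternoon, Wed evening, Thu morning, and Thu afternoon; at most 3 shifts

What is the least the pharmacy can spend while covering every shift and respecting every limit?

$1367

Tue morning can only be covered by Leclerc and Costa, so that assignment is forced.
Picking the cheapest available pharmacist for each shift independently would cost $1354, but that ignores the shift limits.
An optimal schedule: Mon afternoon→Nakamura, Mon evening→Nakamura, Tue morning→Costa+Leclerc, Tue afternoon→Ivanova, Tue evening→Espinoza, Wed morning→Espinoza, Wed afternoon→Ivanova, Wed evening→Nakamura, Thu morning→Espinoza+Ekwueme, Thu afternoon→Ekwueme.
Total: 111 + 111 + 118 + 119 + 112 + 113 + 113 + 112 + 111 + 113 + 117 + 117 = $1367.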